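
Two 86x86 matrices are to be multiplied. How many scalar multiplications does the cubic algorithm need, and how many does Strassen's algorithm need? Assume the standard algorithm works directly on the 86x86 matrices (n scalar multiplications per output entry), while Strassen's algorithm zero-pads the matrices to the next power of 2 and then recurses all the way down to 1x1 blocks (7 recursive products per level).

Matrix multiplication for 86x86 matrices:

Strassen's algorithm requires power-of-2 dimensions. Pad 86x86 to 128x128 (next power of 2).

Standard algorithm: 86^3 = 636056 multiplications
Strassen's algorithm: 7^(log2(128)) = 7^7 = 823543 multiplications
Difference: 636056 - 823543 = -187487 (Strassen uses MORE here due to padding overhead — for small or just-over-power-of-2 n, padding can outweigh the per-level savings)

Standard: 636056 multiplications (86^3). Strassen: 823543 multiplications (7^7, after padding to 128x128). Strassen reduces 8 recursive multiplications to 7 at each level.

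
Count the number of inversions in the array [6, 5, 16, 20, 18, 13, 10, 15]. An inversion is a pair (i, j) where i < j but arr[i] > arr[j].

Finding inversions in [6, 5, 16, 20, 18, 13, 10, 15]:

(0, 1): arr[0]=6 > arr[1]=5
(2, 5): arr[2]=16 > arr[5]=13
(2, 6): arr[2]=16 > arr[6]=10
(2, 7): arr[2]=16 > arr[7]=15
(3, 4): arr[3]=20 > arr[4]=18
(3, 5): arr[3]=20 > arr[5]=13
(3, 6): arr[3]=20 > arr[6]=10
(3, 7): arr[3]=20 > arr[7]=15
(4, 5): arr[4]=18 > arr[5]=13
(4, 6): arr[4]=18 > arr[6]=10
(4, 7): arr[4]=18 > arr[7]=15
(5, 6): arr[5]=13 > arr[6]=10

Total inversions: 12

The array has 12 inversion(s): (0,1), (2,5), (2,6), (2,7), (3,4), (3,5), (3,6), (3,7), (4,5), (4,6), (4,7), (5,6). Each pair (i,j) satisfies i < j and arr[i] > arr[j].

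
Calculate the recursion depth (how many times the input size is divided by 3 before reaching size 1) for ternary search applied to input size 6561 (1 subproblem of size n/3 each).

For divide and conquer with division factor 3:

Problem sizes at each level:
Level 0: 6561
Level 1: 2187
Level 2: 729
Level 3: 243
Level 4: 81
Level 5: 27
Level 6: 9
Level 7: 3
Level 8: 1

The root is level 0 and the size-1 base case is level 8 (the tree spans levels 0 through 8, i.e. 9 levels counting the root), so the depth is the number of divisions: log_3(6561) = 8

The recursion tree depth is log_3(6561) = 8. At each level, the problem size is divided by 3, so it takes 8 divisions to reduce to a base case of size 1. The algorithm makes 1 recursive call at each level.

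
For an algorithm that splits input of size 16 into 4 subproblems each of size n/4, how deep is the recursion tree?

For divide and conquer with division factor 4:

Problem sizes at each level:
Level 0: 16
Level 1: 4
Level 2: 1

The root is level 0 and the size-1 base case is level 2 (the tree spans levels 0 through 2, i.e. 3 levels counting the root), so the depth is the number of divisions: log_4(16) = 2

The recursion tree depth is log_4(16) = 2. At each level, the problem size is divided by 4, so it takes 2 divisions to reduce to a base case of size 1. The algorithm makes 4 recursive calls at each level.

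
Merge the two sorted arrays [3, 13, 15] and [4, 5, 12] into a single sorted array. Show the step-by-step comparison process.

Merging process:

Compare 3 vs 4: take 3 from left. Merged: [3]
Compare 13 vs 4: take 4 from right. Merged: [3, 4]
Compare 13 vs 5: take 5 from right. Merged: [3, 4, 5]
Compare 13 vs 12: take 12 from right. Merged: [3, 4, 5, 12]
Append remaining from left: [13, 15]. Merged: [3, 4, 5, 12, 13, 15]

Final merged array: [3, 4, 5, 12, 13, 15]
Total comparisons: 4

The merged array is [3, 4, 5, 12, 13, 15], requiring 4 comparisons. The merge step runs in O(n) time where n is the total number of elements.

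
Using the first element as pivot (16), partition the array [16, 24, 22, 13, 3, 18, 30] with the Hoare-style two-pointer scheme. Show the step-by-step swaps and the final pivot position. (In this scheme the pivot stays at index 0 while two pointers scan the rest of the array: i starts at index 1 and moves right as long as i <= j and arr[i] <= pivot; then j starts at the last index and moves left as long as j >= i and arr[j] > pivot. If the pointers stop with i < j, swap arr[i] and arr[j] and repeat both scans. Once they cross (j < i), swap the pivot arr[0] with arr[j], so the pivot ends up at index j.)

Hoare-style two-pointer partition with pivot = 16:

Initial array: [16, 24, 22, 13, 3, 18, 30]

Pointers start at i = 1, j = 6.
i stops at index 1 (arr[1]=24 > 16), j stops at index 4 (arr[4]=3 <= 16): swap arr[1] and arr[4], array becomes [16, 3, 22, 13, 24, 18, 30]
i stops at index 2 (arr[2]=22 > 16), j stops at index 3 (arr[3]=13 <= 16): swap arr[2] and arr[3], array becomes [16, 3, 13, 22, 24, 18, 30]
i ends at 3, j ends at 2: the pointers have crossed (j < i), so scanning stops.

Swap pivot arr[0] with arr[2] to place pivot at position 2: [13, 3, 16, 22, 24, 18, 30]
Pivot position: 2

After partitioning with pivot 16, the array becomes [13, 3, 16, 22, 24, 18, 30]. The pivot is placed at index 2. All elements to the left of the pivot are <= 16, and all elements to the right are > 16.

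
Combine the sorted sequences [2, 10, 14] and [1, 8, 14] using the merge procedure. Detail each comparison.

Merging process:

Compare 2 vs 1: take 1 from right. Merged: [1]
Compare 2 vs 8: take 2 from left. Merged: [1, 2]
Compare 10 vs 8: take 8 from right. Merged: [1, 2, 8]
Compare 10 vs 14: take 10 from left. Merged: [1, 2, 8, 10]
Compare 14 vs 14: take 14 from left. Merged: [1, 2, 8, 10, 14]
Append remaining from right: [14]. Merged: [1, 2, 8, 10, 14, 14]

Final merged array: [1, 2, 8, 10, 14, 14]
Total comparisons: 5

The merged array is [1, 2, 8, 10, 14, 14], requiring 5 comparisons. The merge step runs in O(n) time where n is the total number of elements.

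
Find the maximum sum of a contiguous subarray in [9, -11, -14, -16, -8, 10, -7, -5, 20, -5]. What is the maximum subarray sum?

Using Kadane's algorithm on [9, -11, -14, -16, -8, 10, -7, -5, 20, -5]:

Scanning through the array:
Position 1 (value -11): max_ending_here = -2, max_so_far = 9
Position 2 (value -14): max_ending_here = -14, max_so_far = 9
Position 3 (value -16): max_ending_here = -16, max_so_far = 9
Position 4 (value -8): max_ending_here = -8, max_so_far = 9
Position 5 (value 10): max_ending_here = 10, max_so_far = 10
Position 6 (value -7): max_ending_here = 3, max_so_far = 10
Position 7 (value -5): max_ending_here = -2, max_so_far = 10
Position 8 (value 20): max_ending_here = 20, max_so_far = 20
Position 9 (value -5): max_ending_here = 15, max_so_far = 20

Maximum subarray: [20]
Maximum sum: 20

The maximum subarray is [20] with sum 20. This subarray runs from index 8 to index 8.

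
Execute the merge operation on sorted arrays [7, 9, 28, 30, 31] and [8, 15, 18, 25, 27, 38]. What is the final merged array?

Merging process:

Compare 7 vs 8: take 7 from left. Merged: [7]
Compare 9 vs 8: take 8 from right. Merged: [7, 8]
Compare 9 vs 15: take 9 from left. Merged: [7, 8, 9]
Compare 28 vs 15: take 15 from right. Merged: [7, 8, 9, 15]
Compare 28 vs 18: take 18 from right. Merged: [7, 8, 9, 15, 18]
Compare 28 vs 25: take 25 from right. Merged: [7, 8, 9, 15, 18, 25]
Compare 28 vs 27: take 27 from right. Merged: [7, 8, 9, 15, 18, 25, 27]
Compare 28 vs 38: take 28 from left. Merged: [7, 8, 9, 15, 18, 25, 27, 28]
Compare 30 vs 38: take 30 from left. Merged: [7, 8, 9, 15, 18, 25, 27, 28, 30]
Compare 31 vs 38: take 31 from left. Merged: [7, 8, 9, 15, 18, 25, 27, 28, 30, 31]
Append remaining from right: [38]. Merged: [7, 8, 9, 15, 18, 25, 27, 28, 30, 31, 38]

Final merged array: [7, 8, 9, 15, 18, 25, 27, 28, 30, 31, 38]
Total comparisons: 10

The merged array is [7, 8, 9, 15, 18, 25, 27, 28, 30, 31, 38], requiring 10 comparisons. The merge step runs in O(n) time where n is the total number of elements.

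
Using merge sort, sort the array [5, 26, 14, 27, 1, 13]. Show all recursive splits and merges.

Merge sort trace:

Split: [5, 26, 14, 27, 1, 13] -> [5, 26, 14] and [27, 1, 13]
  Split: [5, 26, 14] -> [5] and [26, 14]
    Split: [26, 14] -> [26] and [14]
    Merge: [26] + [14] -> [14, 26]
  Merge: [5] + [14, 26] -> [5, 14, 26]
  Split: [27, 1, 13] -> [27] and [1, 13]
    Split: [1, 13] -> [1] and [13]
    Merge: [1] + [13] -> [1, 13]
  Merge: [27] + [1, 13] -> [1, 13, 27]
Merge: [5, 14, 26] + [1, 13, 27] -> [1, 5, 13, 14, 26, 27]

Final sorted array: [1, 5, 13, 14, 26, 27]

The merge sort proceeds by recursively splitting the array and merging sorted halves.
After all merges, the sorted array is [1, 5, 13, 14, 26, 27].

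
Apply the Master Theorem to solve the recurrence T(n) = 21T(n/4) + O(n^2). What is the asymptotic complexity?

Master Theorem for T(n) = 21T(n/4) + O(n^2):

a = 21, b = 4, c = 2
log_b(a) = log_4(21) = 2.1962

Case 1: c = 2 < log_4(21) = 2.1962
T(n) = O(n^(log_4 21))

For T(n) = 21T(n/4) + O(n^2): log_4(21) = 2.1962. This is Case 1 of the Master Theorem (c < log_b(a), work dominated by leaves), giving O(n^(log_4 21)).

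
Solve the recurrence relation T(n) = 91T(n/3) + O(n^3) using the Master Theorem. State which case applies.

Master Theorem for T(n) = 91T(n/3) + O(n^3):

a = 91, b = 3, c = 3
log_b(a) = log_3(91) = 4.1060

Case 1: c = 3 < log_3(91) = 4.1060
T(n) = O(n^(log_3 91))

For T(n) = 91T(n/3) + O(n^3): log_3(91) = 4.1060. This is Case 1 of the Master Theorem (c < log_b(a), work dominated by leaves), giving O(n^(log_3 91)).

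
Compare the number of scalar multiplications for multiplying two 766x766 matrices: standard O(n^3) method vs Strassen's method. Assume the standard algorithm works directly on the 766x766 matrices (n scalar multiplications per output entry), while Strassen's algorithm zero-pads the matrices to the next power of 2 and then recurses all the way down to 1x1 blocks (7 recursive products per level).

Matrix multiplication for 766x766 matrices:

Strassen's algorithm requires power-of-2 dimensions. Pad 766x766 to 1024x1024 (next power of 2).

Standard algorithm: 766^3 = 449455096 multiplications
Strassen's algorithm: 7^(log2(1024)) = 7^10 = 282475249 multiplications
Savings: 449455096 - 282475249 = 166979847 multiplications

Standard: 449455096 multiplications (766^3). Strassen: 282475249 multiplications (7^10, after padding to 1024x1024). Strassen reduces 8 recursive multiplications to 7 at each level.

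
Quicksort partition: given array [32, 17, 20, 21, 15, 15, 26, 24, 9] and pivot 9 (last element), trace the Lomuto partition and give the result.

Lomuto partition with pivot = 9:

Initial array: [32, 17, 20, 21, 15, 15, 26, 24, 9]

arr[0]=32 > 9: no swap
arr[1]=17 > 9: no swap
arr[2]=20 > 9: no swap
arr[3]=21 > 9: no swap
arr[4]=15 > 9: no swap
arr[5]=15 > 9: no swap
arr[6]=26 > 9: no swap
arr[7]=24 > 9: no swap

Place pivot at position 0: [9, 17, 20, 21, 15, 15, 26, 24, 32]
Pivot position: 0

After partitioning with pivot 9, the array becomes [9, 17, 20, 21, 15, 15, 26, 24, 32]. The pivot is placed at index 0. All elements to the left of the pivot are <= 9, and all elements to the right are > 9.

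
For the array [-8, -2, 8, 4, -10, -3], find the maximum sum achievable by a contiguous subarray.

Using Kadane's algorithm on [-8, -2, 8, 4, -10, -3]:

Scanning through the array:
Position 1 (value -2): max_ending_here = -2, max_so_far = -2
Position 2 (value 8): max_ending_here = 8, max_so_far = 8
Position 3 (value 4): max_ending_here = 12, max_so_far = 12
Position 4 (value -10): max_ending_here = 2, max_so_far = 12
Position 5 (value -3): max_ending_here = -1, max_so_far = 12

Maximum subarray: [8, 4]
Maximum sum: 12

The maximum subarray is [8, 4] with sum 12. This subarray runs from index 2 to index 3.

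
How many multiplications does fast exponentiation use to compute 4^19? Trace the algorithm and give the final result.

Computing 4^19 by squaring (build up from 4^1; each line after the first costs one multiplication):

4^1 = 4
4^2 = (4^1)^2 = 4^2 = 16
4^4 = (4^2)^2 = 16^2 = 256
4^8 = (4^4)^2 = 256^2 = 65536
4^9 = 4 * 4^8 = 4 * 65536 = 262144
4^18 = (4^9)^2 = 262144^2 = 68719476736
4^19 = 4 * 4^18 = 4 * 68719476736 = 274877906944

Result: 274877906944
Multiplications needed: 6 (6 lines after 4^1)

4^19 = 274877906944. Using exponentiation by squaring, this requires 6 multiplications. The key idea: if the exponent is even, square the half-power; if odd, multiply by the base once.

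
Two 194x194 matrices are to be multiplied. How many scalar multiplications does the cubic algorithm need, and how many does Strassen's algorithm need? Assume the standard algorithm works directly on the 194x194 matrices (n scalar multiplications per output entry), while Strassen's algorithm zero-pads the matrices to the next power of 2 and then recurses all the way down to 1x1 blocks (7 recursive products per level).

Matrix multiplication for 194x194 matrices:

Strassen's algorithm requires power-of-2 dimensions. Pad 194x194 to 256x256 (next power of 2).

Standard algorithm: 194^3 = 7301384 multiplications
Strassen's algorithm: 7^(log2(256)) = 7^8 = 5764801 multiplications
Savings: 7301384 - 5764801 = 1536583 multiplications

Standard: 7301384 multiplications (194^3). Strassen: 5764801 multiplications (7^8, after padding to 256x256). Strassen reduces 8 recursive multiplications to 7 at each level.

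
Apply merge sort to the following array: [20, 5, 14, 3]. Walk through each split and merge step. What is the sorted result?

Merge sort trace:

Split: [20, 5, 14, 3] -> [20, 5] and [14, 3]
  Split: [20, 5] -> [20] and [5]
  Merge: [20] + [5] -> [5, 20]
  Split: [14, 3] -> [14] and [3]
  Merge: [14] + [3] -> [3, 14]
Merge: [5, 20] + [3, 14] -> [3, 5, 14, 20]

Final sorted array: [3, 5, 14, 20]

The merge sort proceeds by recursively splitting the array and merging sorted halves.
After all merges, the sorted array is [3, 5, 14, 20].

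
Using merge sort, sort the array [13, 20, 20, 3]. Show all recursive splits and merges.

Merge sort trace:

Split: [13, 20, 20, 3] -> [13, 20] and [20, 3]
  Split: [13, 20] -> [13] and [20]
  Merge: [13] + [20] -> [13, 20]
  Split: [20, 3] -> [20] and [3]
  Merge: [20] + [3] -> [3, 20]
Merge: [13, 20] + [3, 20] -> [3, 13, 20, 20]

Final sorted array: [3, 13, 20, 20]

The merge sort proceeds by recursively splitting the array and merging sorted halves.
After all merges, the sorted array is [3, 13, 20, 20].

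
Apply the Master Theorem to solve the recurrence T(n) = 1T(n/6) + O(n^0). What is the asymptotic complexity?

Master Theorem for T(n) = 1T(n/6) + O(n^0):

a = 1, b = 6, c = 0
log_b(a) = log_6(1) = 0.0000

Case 2: c = 0 = log_6(1) = 0.0000
T(n) = O(n^0 log n) = O(log n)

For T(n) = 1T(n/6) + O(n^0): log_6(1) = 0.0000. This is Case 2 of the Master Theorem (c = log_b(a), equal work at all levels), giving O(log n).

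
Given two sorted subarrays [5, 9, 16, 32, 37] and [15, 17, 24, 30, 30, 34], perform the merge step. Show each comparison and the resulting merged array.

Merging process:

Compare 5 vs 15: take 5 from left. Merged: [5]
Compare 9 vs 15: take 9 from left. Merged: [5, 9]
Compare 16 vs 15: take 15 from right. Merged: [5, 9, 15]
Compare 16 vs 17: take 16 from left. Merged: [5, 9, 15, 16]
Compare 32 vs 17: take 17 from right. Merged: [5, 9, 15, 16, 17]
Compare 32 vs 24: take 24 from right. Merged: [5, 9, 15, 16, 17, 24]
Compare 32 vs 30: take 30 from right. Merged: [5, 9, 15, 16, 17, 24, 30]
Compare 32 vs 30: take 30 from right. Merged: [5, 9, 15, 16, 17, 24, 30, 30]
Compare 32 vs 34: take 32 from left. Merged: [5, 9, 15, 16, 17, 24, 30, 30, 32]
Compare 37 vs 34: take 34 from right. Merged: [5, 9, 15, 16, 17, 24, 30, 30, 32, 34]
Append remaining from left: [37]. Merged: [5, 9, 15, 16, 17, 24, 30, 30, 32, 34, 37]

Final merged array: [5, 9, 15, 16, 17, 24, 30, 30, 32, 34, 37]
Total comparisons: 10

The merged array is [5, 9, 15, 16, 17, 24, 30, 30, 32, 34, 37], requiring 10 comparisons. The merge step runs in O(n) time where n is the total number of elements.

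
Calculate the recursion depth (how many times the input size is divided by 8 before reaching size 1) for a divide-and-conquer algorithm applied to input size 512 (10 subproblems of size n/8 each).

For divide and conquer with division factor 8:

Problem sizes at each level:
Level 0: 512
Level 1: 64
Level 2: 8
Level 3: 1

The root is level 0 and the size-1 base case is level 3 (the tree spans levels 0 through 3, i.e. 4 levels counting the root), so the depth is the number of divisions: log_8(512) = 3

The recursion tree depth is log_8(512) = 3. At each level, the problem size is divided by 8, so it takes 3 divisions to reduce to a base case of size 1. The algorithm makes 10 recursive calls at each level.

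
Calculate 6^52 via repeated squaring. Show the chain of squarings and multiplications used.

Computing 6^52 by squaring (build up from 6^1; each line after the first costs one multiplication):

6^1 = 6
6^2 = (6^1)^2 = 6^2 = 36
6^3 = 6 * 6^2 = 6 * 36 = 216
6^6 = (6^3)^2 = 216^2 = 46656
6^12 = (6^6)^2 = 46656^2 = 2176782336
6^13 = 6 * 6^12 = 6 * 2176782336 = 13060694016
6^26 = (6^13)^2 = 13060694016^2 = 170581728179578208256
6^52 = (6^26)^2 = 170581728179578208256^2 = 29098125988731506183153025616435306561536

Result: 29098125988731506183153025616435306561536
Multiplications needed: 7 (7 lines after 6^1)

6^52 = 29098125988731506183153025616435306561536. Using exponentiation by squaring, this requires 7 multiplications. The key idea: if the exponent is even, square the half-power; if odd, multiply by the base once.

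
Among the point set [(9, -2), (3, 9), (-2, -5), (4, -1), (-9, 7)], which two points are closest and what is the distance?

Computing all pairwise distances among 5 points:

d((9, -2), (3, 9)) = 12.53
d((9, -2), (-2, -5)) = 11.4018
d((9, -2), (4, -1)) = 5.099 <-- minimum
d((9, -2), (-9, 7)) = 20.1246
d((3, 9), (-2, -5)) = 14.8661
d((3, 9), (4, -1)) = 10.0499
d((3, 9), (-9, 7)) = 12.1655
d((-2, -5), (4, -1)) = 7.2111
d((-2, -5), (-9, 7)) = 13.8924
d((4, -1), (-9, 7)) = 15.2643

Closest pair: (9, -2) and (4, -1) with distance 5.099

The closest pair is (9, -2) and (4, -1) with Euclidean distance 5.099. For 5 points, brute-force pairwise comparison is shown above. For large n, the divide-and-conquer algorithm (sort by x, recurse on halves, check the dividing strip) achieves O(n log n).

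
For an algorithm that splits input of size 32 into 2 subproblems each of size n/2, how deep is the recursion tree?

For divide and conquer with division factor 2:

Problem sizes at each level:
Level 0: 32
Level 1: 16
Level 2: 8
Level 3: 4
Level 4: 2
Level 5: 1

The root is level 0 and the size-1 base case is level 5 (the tree spans levels 0 through 5, i.e. 6 levels counting the root), so the depth is the number of divisions: log_2(32) = 5

The recursion tree depth is log_2(32) = 5. At each level, the problem size is divided by 2, so it takes 5 divisions to reduce to a base case of size 1. The algorithm makes 2 recursive calls at each level.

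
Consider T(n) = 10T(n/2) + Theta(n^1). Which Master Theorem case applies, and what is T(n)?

Master Theorem for T(n) = 10T(n/2) + O(n^1):

a = 10, b = 2, c = 1
log_b(a) = log_2(10) = 3.3219

Case 1: c = 1 < log_2(10) = 3.3219
T(n) = O(n^(log_2 10))

For T(n) = 10T(n/2) + O(n^1): log_2(10) = 3.3219. This is Case 1 of the Master Theorem (c < log_b(a), work dominated by leaves), giving O(n^(log_2 10)).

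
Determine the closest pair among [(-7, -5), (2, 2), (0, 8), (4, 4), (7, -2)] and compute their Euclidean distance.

Computing all pairwise distances among 5 points:

d((-7, -5), (2, 2)) = 11.4018
d((-7, -5), (0, 8)) = 14.7648
d((-7, -5), (4, 4)) = 14.2127
d((-7, -5), (7, -2)) = 14.3178
d((2, 2), (0, 8)) = 6.3246
d((2, 2), (4, 4)) = 2.8284 <-- minimum
d((2, 2), (7, -2)) = 6.4031
d((0, 8), (4, 4)) = 5.6569
d((0, 8), (7, -2)) = 12.2066
d((4, 4), (7, -2)) = 6.7082

Closest pair: (2, 2) and (4, 4) with distance 2.8284

The closest pair is (2, 2) and (4, 4) with Euclidean distance 2.8284. For 5 points, brute-force pairwise comparison is shown above. For large n, the divide-and-conquer algorithm (sort by x, recurse on halves, check the dividing strip) achieves O(n log n).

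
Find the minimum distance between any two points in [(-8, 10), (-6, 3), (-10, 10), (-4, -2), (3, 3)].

Computing all pairwise distances among 5 points:

d((-8, 10), (-6, 3)) = 7.2801
d((-8, 10), (-10, 10)) = 2.0 <-- minimum
d((-8, 10), (-4, -2)) = 12.6491
d((-8, 10), (3, 3)) = 13.0384
d((-6, 3), (-10, 10)) = 8.0623
d((-6, 3), (-4, -2)) = 5.3852
d((-6, 3), (3, 3)) = 9.0
d((-10, 10), (-4, -2)) = 13.4164
d((-10, 10), (3, 3)) = 14.7648
d((-4, -2), (3, 3)) = 8.6023

Closest pair: (-8, 10) and (-10, 10) with distance 2.0

The closest pair is (-8, 10) and (-10, 10) with Euclidean distance 2.0. For 5 points, brute-force pairwise comparison is shown above. For large n, the divide-and-conquer algorithm (sort by x, recurse on halves, check the dividing strip) achieves O(n log n).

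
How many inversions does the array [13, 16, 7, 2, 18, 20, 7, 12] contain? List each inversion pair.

Finding inversions in [13, 16, 7, 2, 18, 20, 7, 12]:

(0, 2): arr[0]=13 > arr[2]=7
(0, 3): arr[0]=13 > arr[3]=2
(0, 6): arr[0]=13 > arr[6]=7
(0, 7): arr[0]=13 > arr[7]=12
(1, 2): arr[1]=16 > arr[2]=7
(1, 3): arr[1]=16 > arr[3]=2
(1, 6): arr[1]=16 > arr[6]=7
(1, 7): arr[1]=16 > arr[7]=12
(2, 3): arr[2]=7 > arr[3]=2
(4, 6): arr[4]=18 > arr[6]=7
(4, 7): arr[4]=18 > arr[7]=12
(5, 6): arr[5]=20 > arr[6]=7
(5, 7): arr[5]=20 > arr[7]=12

Total inversions: 13

The array has 13 inversion(s): (0,2), (0,3), (0,6), (0,7), (1,2), (1,3), (1,6), (1,7), (2,3), (4,6), (4,7), (5,6), (5,7). Each pair (i,j) satisfies i < j and arr[i] > arr[j].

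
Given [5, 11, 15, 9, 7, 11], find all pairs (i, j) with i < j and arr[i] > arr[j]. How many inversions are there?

Finding inversions in [5, 11, 15, 9, 7, 11]:

(1, 3): arr[1]=11 > arr[3]=9
(1, 4): arr[1]=11 > arr[4]=7
(2, 3): arr[2]=15 > arr[3]=9
(2, 4): arr[2]=15 > arr[4]=7
(2, 5): arr[2]=15 > arr[5]=11
(3, 4): arr[3]=9 > arr[4]=7

Total inversions: 6

The array has 6 inversion(s): (1,3), (1,4), (2,3), (2,4), (2,5), (3,4). Each pair (i,j) satisfies i < j and arr[i] > arr[j].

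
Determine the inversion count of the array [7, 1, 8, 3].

Finding inversions in [7, 1, 8, 3]:

(0, 1): arr[0]=7 > arr[1]=1
(0, 3): arr[0]=7 > arr[3]=3
(2, 3): arr[2]=8 > arr[3]=3

Total inversions: 3

The array has 3 inversion(s): (0,1), (0,3), (2,3). Each pair (i,j) satisfies i < j and arr[i] > arr[j].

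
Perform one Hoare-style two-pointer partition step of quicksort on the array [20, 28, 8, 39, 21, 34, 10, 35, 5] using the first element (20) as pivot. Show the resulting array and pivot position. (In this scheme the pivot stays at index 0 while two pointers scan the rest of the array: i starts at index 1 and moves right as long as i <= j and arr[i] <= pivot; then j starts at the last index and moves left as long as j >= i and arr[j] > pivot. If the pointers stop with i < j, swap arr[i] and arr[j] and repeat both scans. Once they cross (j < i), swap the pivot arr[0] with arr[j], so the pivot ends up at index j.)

Hoare-style two-pointer partition with pivot = 20:

Initial array: [20, 28, 8, 39, 21, 34, 10, 35, 5]

Pointers start at i = 1, j = 8.
i stops at index 1 (arr[1]=28 > 20), j stops at index 8 (arr[8]=5 <= 20): swap arr[1] and arr[8], array becomes [20, 5, 8, 39, 21, 34, 10, 35, 28]
i stops at index 3 (arr[3]=39 > 20), j stops at index 6 (arr[6]=10 <= 20): swap arr[3] and arr[6], array becomes [20, 5, 8, 10, 21, 34, 39, 35, 28]
i ends at 4, j ends at 3: the pointers have crossed (j < i), so scanning stops.

Swap pivot arr[0] with arr[3] to place pivot at position 3: [10, 5, 8, 20, 21, 34, 39, 35, 28]
Pivot position: 3

After partitioning with pivot 20, the array becomes [10, 5, 8, 20, 21, 34, 39, 35, 28]. The pivot is placed at index 3. All elements to the left of the pivot are <= 20, and all elements to the right are > 20.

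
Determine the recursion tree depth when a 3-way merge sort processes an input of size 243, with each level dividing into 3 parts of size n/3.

For divide and conquer with division factor 3:

Problem sizes at each level:
Level 0: 243
Level 1: 81
Level 2: 27
Level 3: 9
Level 4: 3
Level 5: 1

The root is level 0 and the size-1 base case is level 5 (the tree spans levels 0 through 5, i.e. 6 levels counting the root), so the depth is the number of divisions: log_3(243) = 5

The recursion tree depth is log_3(243) = 5. At each level, the problem size is divided by 3, so it takes 5 divisions to reduce to a base case of size 1. The algorithm makes 3 recursive calls at each level.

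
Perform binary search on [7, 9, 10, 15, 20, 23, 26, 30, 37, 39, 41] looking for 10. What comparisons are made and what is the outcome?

Binary search for 10 in [7, 9, 10, 15, 20, 23, 26, 30, 37, 39, 41]:

lo=0, hi=10, mid=5, arr[mid]=23 -> 23 > 10, search left half
lo=0, hi=4, mid=2, arr[mid]=10 -> Found target at index 2!

Binary search finds 10 at index 2 after 2 comparisons. The search repeatedly halves the search space by comparing with the middle element.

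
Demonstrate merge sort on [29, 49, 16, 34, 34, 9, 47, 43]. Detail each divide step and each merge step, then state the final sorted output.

Merge sort trace:

Split: [29, 49, 16, 34, 34, 9, 47, 43] -> [29, 49, 16, 34] and [34, 9, 47, 43]
  Split: [29, 49, 16, 34] -> [29, 49] and [16, 34]
    Split: [29, 49] -> [29] and [49]
    Merge: [29] + [49] -> [29, 49]
    Split: [16, 34] -> [16] and [34]
    Merge: [16] + [34] -> [16, 34]
  Merge: [29, 49] + [16, 34] -> [16, 29, 34, 49]
  Split: [34, 9, 47, 43] -> [34, 9] and [47, 43]
    Split: [34, 9] -> [34] and [9]
    Merge: [34] + [9] -> [9, 34]
    Split: [47, 43] -> [47] and [43]
    Merge: [47] + [43] -> [43, 47]
  Merge: [9, 34] + [43, 47] -> [9, 34, 43, 47]
Merge: [16, 29, 34, 49] + [9, 34, 43, 47] -> [9, 16, 29, 34, 34, 43, 47, 49]

Final sorted array: [9, 16, 29, 34, 34, 43, 47, 49]

The merge sort proceeds by recursively splitting the array and merging sorted halves.
After all merges, the sorted array is [9, 16, 29, 34, 34, 43, 47, 49].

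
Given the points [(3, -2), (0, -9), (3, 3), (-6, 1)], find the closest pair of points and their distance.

Computing all pairwise distances among 4 points:

d((3, -2), (0, -9)) = 7.6158
d((3, -2), (3, 3)) = 5.0 <-- minimum
d((3, -2), (-6, 1)) = 9.4868
d((0, -9), (3, 3)) = 12.3693
d((0, -9), (-6, 1)) = 11.6619
d((3, 3), (-6, 1)) = 9.2195

Closest pair: (3, -2) and (3, 3) with distance 5.0

The closest pair is (3, -2) and (3, 3) with Euclidean distance 5.0. For 4 points, brute-force pairwise comparison is shown above. For large n, the divide-and-conquer algorithm (sort by x, recurse on halves, check the dividing strip) achieves O(n log n).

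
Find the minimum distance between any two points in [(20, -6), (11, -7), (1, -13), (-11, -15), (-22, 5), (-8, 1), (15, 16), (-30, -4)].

Computing all pairwise distances among 8 points:

d((20, -6), (11, -7)) = 9.0554 <-- minimum
d((20, -6), (1, -13)) = 20.2485
d((20, -6), (-11, -15)) = 32.28
d((20, -6), (-22, 5)) = 43.4166
d((20, -6), (-8, 1)) = 28.8617
d((20, -6), (15, 16)) = 22.561
d((20, -6), (-30, -4)) = 50.04
d((11, -7), (1, -13)) = 11.6619
d((11, -7), (-11, -15)) = 23.4094
d((11, -7), (-22, 5)) = 35.1141
d((11, -7), (-8, 1)) = 20.6155
d((11, -7), (15, 16)) = 23.3452
d((11, -7), (-30, -4)) = 41.1096
d((1, -13), (-11, -15)) = 12.1655
d((1, -13), (-22, 5)) = 29.2062
d((1, -13), (-8, 1)) = 16.6433
d((1, -13), (15, 16)) = 32.2025
d((1, -13), (-30, -4)) = 32.28
d((-11, -15), (-22, 5)) = 22.8254
d((-11, -15), (-8, 1)) = 16.2788
d((-11, -15), (15, 16)) = 40.4599
d((-11, -15), (-30, -4)) = 21.9545
d((-22, 5), (-8, 1)) = 14.5602
d((-22, 5), (15, 16)) = 38.6005
d((-22, 5), (-30, -4)) = 12.0416
d((-8, 1), (15, 16)) = 27.4591
d((-8, 1), (-30, -4)) = 22.561
d((15, 16), (-30, -4)) = 49.2443

Closest pair: (20, -6) and (11, -7) with distance 9.0554

The closest pair is (20, -6) and (11, -7) with Euclidean distance 9.0554. For 8 points, brute-force pairwise comparison is shown above. For large n, the divide-and-conquer algorithm (sort by x, recurse on halves, check the dividing strip) achieves O(n log n).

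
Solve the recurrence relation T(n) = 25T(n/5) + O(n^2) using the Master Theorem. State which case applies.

Master Theorem for T(n) = 25T(n/5) + O(n^2):

a = 25, b = 5, c = 2
log_b(a) = log_5(25) = 2.0000

Case 2: c = 2 = log_5(25) = 2.0000
T(n) = O(n^2 log n) = O(n^2 log n)

For T(n) = 25T(n/5) + O(n^2): log_5(25) = 2.0000. This is Case 2 of the Master Theorem (c = log_b(a), equal work at all levels), giving O(n^2 log n).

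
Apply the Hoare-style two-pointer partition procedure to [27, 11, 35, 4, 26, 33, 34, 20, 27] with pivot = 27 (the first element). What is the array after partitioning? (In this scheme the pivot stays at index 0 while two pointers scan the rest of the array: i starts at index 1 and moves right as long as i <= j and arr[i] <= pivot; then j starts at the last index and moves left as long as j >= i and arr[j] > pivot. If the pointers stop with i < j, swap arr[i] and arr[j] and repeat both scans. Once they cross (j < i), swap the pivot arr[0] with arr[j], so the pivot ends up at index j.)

Hoare-style two-pointer partition with pivot = 27:

Initial array: [27, 11, 35, 4, 26, 33, 34, 20, 27]

Pointers start at i = 1, j = 8.
i stops at index 2 (arr[2]=35 > 27), j stops at index 8 (arr[8]=27 <= 27): swap arr[2] and arr[8], array becomes [27, 11, 27, 4, 26, 33, 34, 20, 35]
i stops at index 5 (arr[5]=33 > 27), j stops at index 7 (arr[7]=20 <= 27): swap arr[5] and arr[7], array becomes [27, 11, 27, 4, 26, 20, 34, 33, 35]
i ends at 6, j ends at 5: the pointers have crossed (j < i), so scanning stops.

Swap pivot arr[0] with arr[5] to place pivot at position 5: [20, 11, 27, 4, 26, 27, 34, 33, 35]
Pivot position: 5

After partitioning with pivot 27, the array becomes [20, 11, 27, 4, 26, 27, 34, 33, 35]. The pivot is placed at index 5. All elements to the left of the pivot are <= 27, and all elements to the right are > 27.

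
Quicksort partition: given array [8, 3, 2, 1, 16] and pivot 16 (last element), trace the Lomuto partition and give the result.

Lomuto partition with pivot = 16:

Initial array: [8, 3, 2, 1, 16]

arr[0]=8 <= 16: swap with position 0, array becomes [8, 3, 2, 1, 16]
arr[1]=3 <= 16: swap with position 1, array becomes [8, 3, 2, 1, 16]
arr[2]=2 <= 16: swap with position 2, array becomes [8, 3, 2, 1, 16]
arr[3]=1 <= 16: swap with position 3, array becomes [8, 3, 2, 1, 16]

Place pivot at position 4: [8, 3, 2, 1, 16]
Pivot position: 4

After partitioning with pivot 16, the array becomes [8, 3, 2, 1, 16]. The pivot is placed at index 4. All elements to the left of the pivot are <= 16, and all elements to the right are > 16.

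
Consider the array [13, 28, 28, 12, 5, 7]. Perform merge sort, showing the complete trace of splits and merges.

Merge sort trace:

Split: [13, 28, 28, 12, 5, 7] -> [13, 28, 28] and [12, 5, 7]
  Split: [13, 28, 28] -> [13] and [28, 28]
    Split: [28, 28] -> [28] and [28]
    Merge: [28] + [28] -> [28, 28]
  Merge: [13] + [28, 28] -> [13, 28, 28]
  Split: [12, 5, 7] -> [12] and [5, 7]
    Split: [5, 7] -> [5] and [7]
    Merge: [5] + [7] -> [5, 7]
  Merge: [12] + [5, 7] -> [5, 7, 12]
Merge: [13, 28, 28] + [5, 7, 12] -> [5, 7, 12, 13, 28, 28]

Final sorted array: [5, 7, 12, 13, 28, 28]

The merge sort proceeds by recursively splitting the array and merging sorted halves.
After all merges, the sorted array is [5, 7, 12, 13, 28, 28].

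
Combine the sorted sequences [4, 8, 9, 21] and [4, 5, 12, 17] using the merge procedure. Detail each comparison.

Merging process:

Compare 4 vs 4: take 4 from left. Merged: [4]
Compare 8 vs 4: take 4 from right. Merged: [4, 4]
Compare 8 vs 5: take 5 from right. Merged: [4, 4, 5]
Compare 8 vs 12: take 8 from left. Merged: [4, 4, 5, 8]
Compare 9 vs 12: take 9 from left. Merged: [4, 4, 5, 8, 9]
Compare 21 vs 12: take 12 from right. Merged: [4, 4, 5, 8, 9, 12]
Compare 21 vs 17: take 17 from right. Merged: [4, 4, 5, 8, 9, 12, 17]
Append remaining from left: [21]. Merged: [4, 4, 5, 8, 9, 12, 17, 21]

Final merged array: [4, 4, 5, 8, 9, 12, 17, 21]
Total comparisons: 7

The merged array is [4, 4, 5, 8, 9, 12, 17, 21], requiring 7 comparisons. The merge step runs in O(n) time where n is the total number of elements.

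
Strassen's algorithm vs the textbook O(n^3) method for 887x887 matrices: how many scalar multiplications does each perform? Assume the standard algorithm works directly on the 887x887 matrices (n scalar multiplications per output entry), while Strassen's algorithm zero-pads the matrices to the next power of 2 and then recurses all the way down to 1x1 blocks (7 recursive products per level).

Matrix multiplication for 887x887 matrices:

Strassen's algorithm requires power-of-2 dimensions. Pad 887x887 to 1024x1024 (next power of 2).

Standard algorithm: 887^3 = 697864103 multiplications
Strassen's algorithm: 7^(log2(1024)) = 7^10 = 282475249 multiplications
Savings: 697864103 - 282475249 = 415388854 multiplications

Standard: 697864103 multiplications (887^3). Strassen: 282475249 multiplications (7^10, after padding to 1024x1024). Strassen reduces 8 recursive multiplications to 7 at each level.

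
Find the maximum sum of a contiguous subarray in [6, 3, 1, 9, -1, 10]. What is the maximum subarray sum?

Using Kadane's algorithm on [6, 3, 1, 9, -1, 10]:

Scanning through the array:
Position 1 (value 3): max_ending_here = 9, max_so_far = 9
Position 2 (value 1): max_ending_here = 10, max_so_far = 10
Position 3 (value 9): max_ending_here = 19, max_so_far = 19
Position 4 (value -1): max_ending_here = 18, max_so_far = 19
Position 5 (value 10): max_ending_here = 28, max_so_far = 28

Maximum subarray: [6, 3, 1, 9, -1, 10]
Maximum sum: 28

The maximum subarray is [6, 3, 1, 9, -1, 10] with sum 28. This subarray runs from index 0 to index 5.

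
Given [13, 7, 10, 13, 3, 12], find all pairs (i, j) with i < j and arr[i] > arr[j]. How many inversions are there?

Finding inversions in [13, 7, 10, 13, 3, 12]:

(0, 1): arr[0]=13 > arr[1]=7
(0, 2): arr[0]=13 > arr[2]=10
(0, 4): arr[0]=13 > arr[4]=3
(0, 5): arr[0]=13 > arr[5]=12
(1, 4): arr[1]=7 > arr[4]=3
(2, 4): arr[2]=10 > arr[4]=3
(3, 4): arr[3]=13 > arr[4]=3
(3, 5): arr[3]=13 > arr[5]=12

Total inversions: 8

The array has 8 inversion(s): (0,1), (0,2), (0,4), (0,5), (1,4), (2,4), (3,4), (3,5). Each pair (i,j) satisfies i < j and arr[i] > arr[j].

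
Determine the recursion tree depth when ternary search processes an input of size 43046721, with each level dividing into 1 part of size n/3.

For divide and conquer with division factor 3:

Problem sizes at each level:
Level 0: 43046721
Level 1: 14348907
Level 2: 4782969
Level 3: 1594323
Level 4: 531441
Level 5: 177147
Level 6: 59049
Level 7: 19683
Level 8: 6561
Level 9: 2187
Level 10: 729
Level 11: 243
Level 12: 81
Level 13: 27
Level 14: 9
Level 15: 3
Level 16: 1

The root is level 0 and the size-1 base case is level 16 (the tree spans levels 0 through 16, i.e. 17 levels counting the root), so the depth is the number of divisions: log_3(43046721) = 16

The recursion tree depth is log_3(43046721) = 16. At each level, the problem size is divided by 3, so it takes 16 divisions to reduce to a base case of size 1. The algorithm makes 1 recursive call at each level.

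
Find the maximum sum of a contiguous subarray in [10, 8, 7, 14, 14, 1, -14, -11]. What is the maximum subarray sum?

Using Kadane's algorithm on [10, 8, 7, 14, 14, 1, -14, -11]:

Scanning through the array:
Position 1 (value 8): max_ending_here = 18, max_so_far = 18
Position 2 (value 7): max_ending_here = 25, max_so_far = 25
Position 3 (value 14): max_ending_here = 39, max_so_far = 39
Position 4 (value 14): max_ending_here = 53, max_so_far = 53
Position 5 (value 1): max_ending_here = 54, max_so_far = 54
Position 6 (value -14): max_ending_here = 40, max_so_far = 54
Position 7 (value -11): max_ending_here = 29, max_so_far = 54

Maximum subarray: [10, 8, 7, 14, 14, 1]
Maximum sum: 54

The maximum subarray is [10, 8, 7, 14, 14, 1] with sum 54. This subarray runs from index 0 to index 5.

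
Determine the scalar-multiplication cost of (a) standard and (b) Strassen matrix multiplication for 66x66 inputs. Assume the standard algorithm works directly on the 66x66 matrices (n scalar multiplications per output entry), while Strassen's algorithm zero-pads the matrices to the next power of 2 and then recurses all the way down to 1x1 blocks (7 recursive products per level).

Matrix multiplication for 66x66 matrices:

Strassen's algorithm requires power-of-2 dimensions. Pad 66x66 to 128x128 (next power of 2).

Standard algorithm: 66^3 = 287496 multiplications
Strassen's algorithm: 7^(log2(128)) = 7^7 = 823543 multiplications
Difference: 287496 - 823543 = -536047 (Strassen uses MORE here due to padding overhead — for small or just-over-power-of-2 n, padding can outweigh the per-level savings)

Standard: 287496 multiplications (66^3). Strassen: 823543 multiplications (7^7, after padding to 128x128). Strassen reduces 8 recursive multiplications to 7 at each level.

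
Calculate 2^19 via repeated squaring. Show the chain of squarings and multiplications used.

Computing 2^19 by squaring (build up from 2^1; each line after the first costs one multiplication):

2^1 = 2
2^2 = (2^1)^2 = 2^2 = 4
2^4 = (2^2)^2 = 4^2 = 16
2^8 = (2^4)^2 = 16^2 = 256
2^9 = 2 * 2^8 = 2 * 256 = 512
2^18 = (2^9)^2 = 512^2 = 262144
2^19 = 2 * 2^18 = 2 * 262144 = 524288

Result: 524288
Multiplications needed: 6 (6 lines after 2^1)

2^19 = 524288. Using exponentiation by squaring, this requires 6 multiplications. The key idea: if the exponent is even, square the half-power; if odd, multiply by the base once.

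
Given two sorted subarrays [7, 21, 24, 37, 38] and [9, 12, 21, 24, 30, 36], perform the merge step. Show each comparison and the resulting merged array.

Merging process:

Compare 7 vs 9: take 7 from left. Merged: [7]
Compare 21 vs 9: take 9 from right. Merged: [7, 9]
Compare 21 vs 12: take 12 from right. Merged: [7, 9, 12]
Compare 21 vs 21: take 21 from left. Merged: [7, 9, 12, 21]
Compare 24 vs 21: take 21 from right. Merged: [7, 9, 12, 21, 21]
Compare 24 vs 24: take 24 from left. Merged: [7, 9, 12, 21, 21, 24]
Compare 37 vs 24: take 24 from right. Merged: [7, 9, 12, 21, 21, 24, 24]
Compare 37 vs 30: take 30 from right. Merged: [7, 9, 12, 21, 21, 24, 24, 30]
Compare 37 vs 36: take 36 from right. Merged: [7, 9, 12, 21, 21, 24, 24, 30, 36]
Append remaining from left: [37, 38]. Merged: [7, 9, 12, 21, 21, 24, 24, 30, 36, 37, 38]

Final merged array: [7, 9, 12, 21, 21, 24, 24, 30, 36, 37, 38]
Total comparisons: 9

The merged array is [7, 9, 12, 21, 21, 24, 24, 30, 36, 37, 38], requiring 9 comparisons. The merge step runs in O(n) time where n is the total number of elements.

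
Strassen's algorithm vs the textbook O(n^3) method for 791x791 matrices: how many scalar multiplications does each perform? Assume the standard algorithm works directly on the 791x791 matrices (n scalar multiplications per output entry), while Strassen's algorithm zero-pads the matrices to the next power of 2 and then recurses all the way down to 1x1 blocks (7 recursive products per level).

Matrix multiplication for 791x791 matrices:

Strassen's algorithm requires power-of-2 dimensions. Pad 791x791 to 1024x1024 (next power of 2).

Standard algorithm: 791^3 = 494913671 multiplications
Strassen's algorithm: 7^(log2(1024)) = 7^10 = 282475249 multiplications
Savings: 494913671 - 282475249 = 212438422 multiplications

Standard: 494913671 multiplications (791^3). Strassen: 282475249 multiplications (7^10, after padding to 1024x1024). Strassen reduces 8 recursive multiplications to 7 at each level.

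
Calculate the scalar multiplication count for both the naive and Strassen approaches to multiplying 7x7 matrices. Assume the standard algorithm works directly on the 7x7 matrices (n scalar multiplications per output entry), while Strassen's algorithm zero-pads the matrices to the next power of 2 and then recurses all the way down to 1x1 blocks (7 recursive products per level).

Matrix multiplication for 7x7 matrices:

Strassen's algorithm requires power-of-2 dimensions. Pad 7x7 to 8x8 (next power of 2).

Standard algorithm: 7^3 = 343 multiplications
Strassen's algorithm: 7^(log2(8)) = 7^3 = 343 multiplications
Savings: 343 - 343 = 0 multiplications

Standard: 343 multiplications (7^3). Strassen: 343 multiplications (7^3, after padding to 8x8). Strassen reduces 8 recursive multiplications to 7 at each level.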